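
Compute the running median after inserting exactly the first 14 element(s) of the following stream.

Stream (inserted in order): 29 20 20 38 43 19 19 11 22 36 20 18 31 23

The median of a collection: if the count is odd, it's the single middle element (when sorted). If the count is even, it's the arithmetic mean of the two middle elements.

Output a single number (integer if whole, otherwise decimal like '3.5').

Step 1: insert 29 -> lo=[29] (size 1, max 29) hi=[] (size 0) -> median=29
Step 2: insert 20 -> lo=[20] (size 1, max 20) hi=[29] (size 1, min 29) -> median=24.5
Step 3: insert 20 -> lo=[20, 20] (size 2, max 20) hi=[29] (size 1, min 29) -> median=20
Step 4: insert 38 -> lo=[20, 20] (size 2, max 20) hi=[29, 38] (size 2, min 29) -> median=24.5
Step 5: insert 43 -> lo=[20, 20, 29] (size 3, max 29) hi=[38, 43] (size 2, min 38) -> median=29
Step 6: insert 19 -> lo=[19, 20, 20] (size 3, max 20) hi=[29, 38, 43] (size 3, min 29) -> median=24.5
Step 7: insert 19 -> lo=[19, 19, 20, 20] (size 4, max 20) hi=[29, 38, 43] (size 3, min 29) -> median=20
Step 8: insert 11 -> lo=[11, 19, 19, 20] (size 4, max 20) hi=[20, 29, 38, 43] (size 4, min 20) -> median=20
Step 9: insert 22 -> lo=[11, 19, 19, 20, 20] (size 5, max 20) hi=[22, 29, 38, 43] (size 4, min 22) -> median=20
Step 10: insert 36 -> lo=[11, 19, 19, 20, 20] (size 5, max 20) hi=[22, 29, 36, 38, 43] (size 5, min 22) -> median=21
Step 11: insert 20 -> lo=[11, 19, 19, 20, 20, 20] (size 6, max 20) hi=[22, 29, 36, 38, 43] (size 5, min 22) -> median=20
Step 12: insert 18 -> lo=[11, 18, 19, 19, 20, 20] (size 6, max 20) hi=[20, 22, 29, 36, 38, 43] (size 6, min 20) -> median=20
Step 13: insert 31 -> lo=[11, 18, 19, 19, 20, 20, 20] (size 7, max 20) hi=[22, 29, 31, 36, 38, 43] (size 6, min 22) -> median=20
Step 14: insert 23 -> lo=[11, 18, 19, 19, 20, 20, 20] (size 7, max 20) hi=[22, 23, 29, 31, 36, 38, 43] (size 7, min 22) -> median=21

Answer: 21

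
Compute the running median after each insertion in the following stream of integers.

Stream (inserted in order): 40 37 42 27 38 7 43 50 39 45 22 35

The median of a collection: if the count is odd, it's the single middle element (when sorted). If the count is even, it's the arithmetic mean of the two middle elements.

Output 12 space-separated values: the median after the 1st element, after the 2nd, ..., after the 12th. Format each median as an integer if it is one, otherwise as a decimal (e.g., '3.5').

Step 1: insert 40 -> lo=[40] (size 1, max 40) hi=[] (size 0) -> median=40
Step 2: insert 37 -> lo=[37] (size 1, max 37) hi=[40] (size 1, min 40) -> median=38.5
Step 3: insert 42 -> lo=[37, 40] (size 2, max 40) hi=[42] (size 1, min 42) -> median=40
Step 4: insert 27 -> lo=[27, 37] (size 2, max 37) hi=[40, 42] (size 2, min 40) -> median=38.5
Step 5: insert 38 -> lo=[27, 37, 38] (size 3, max 38) hi=[40, 42] (size 2, min 40) -> median=38
Step 6: insert 7 -> lo=[7, 27, 37] (size 3, max 37) hi=[38, 40, 42] (size 3, min 38) -> median=37.5
Step 7: insert 43 -> lo=[7, 27, 37, 38] (size 4, max 38) hi=[40, 42, 43] (size 3, min 40) -> median=38
Step 8: insert 50 -> lo=[7, 27, 37, 38] (size 4, max 38) hi=[40, 42, 43, 50] (size 4, min 40) -> median=39
Step 9: insert 39 -> lo=[7, 27, 37, 38, 39] (size 5, max 39) hi=[40, 42, 43, 50] (size 4, min 40) -> median=39
Step 10: insert 45 -> lo=[7, 27, 37, 38, 39] (size 5, max 39) hi=[40, 42, 43, 45, 50] (size 5, min 40) -> median=39.5
Step 11: insert 22 -> lo=[7, 22, 27, 37, 38, 39] (size 6, max 39) hi=[40, 42, 43, 45, 50] (size 5, min 40) -> median=39
Step 12: insert 35 -> lo=[7, 22, 27, 35, 37, 38] (size 6, max 38) hi=[39, 40, 42, 43, 45, 50] (size 6, min 39) -> median=38.5

Answer: 40 38.5 40 38.5 38 37.5 38 39 39 39.5 39 38.5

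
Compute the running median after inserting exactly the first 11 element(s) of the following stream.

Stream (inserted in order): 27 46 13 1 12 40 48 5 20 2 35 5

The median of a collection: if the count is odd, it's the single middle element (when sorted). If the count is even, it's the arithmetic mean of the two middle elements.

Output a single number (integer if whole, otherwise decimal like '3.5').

Step 1: insert 27 -> lo=[27] (size 1, max 27) hi=[] (size 0) -> median=27
Step 2: insert 46 -> lo=[27] (size 1, max 27) hi=[46] (size 1, min 46) -> median=36.5
Step 3: insert 13 -> lo=[13, 27] (size 2, max 27) hi=[46] (size 1, min 46) -> median=27
Step 4: insert 1 -> lo=[1, 13] (size 2, max 13) hi=[27, 46] (size 2, min 27) -> median=20
Step 5: insert 12 -> lo=[1, 12, 13] (size 3, max 13) hi=[27, 46] (size 2, min 27) -> median=13
Step 6: insert 40 -> lo=[1, 12, 13] (size 3, max 13) hi=[27, 40, 46] (size 3, min 27) -> median=20
Step 7: insert 48 -> lo=[1, 12, 13, 27] (size 4, max 27) hi=[40, 46, 48] (size 3, min 40) -> median=27
Step 8: insert 5 -> lo=[1, 5, 12, 13] (size 4, max 13) hi=[27, 40, 46, 48] (size 4, min 27) -> median=20
Step 9: insert 20 -> lo=[1, 5, 12, 13, 20] (size 5, max 20) hi=[27, 40, 46, 48] (size 4, min 27) -> median=20
Step 10: insert 2 -> lo=[1, 2, 5, 12, 13] (size 5, max 13) hi=[20, 27, 40, 46, 48] (size 5, min 20) -> median=16.5
Step 11: insert 35 -> lo=[1, 2, 5, 12, 13, 20] (size 6, max 20) hi=[27, 35, 40, 46, 48] (size 5, min 27) -> median=20

Answer: 20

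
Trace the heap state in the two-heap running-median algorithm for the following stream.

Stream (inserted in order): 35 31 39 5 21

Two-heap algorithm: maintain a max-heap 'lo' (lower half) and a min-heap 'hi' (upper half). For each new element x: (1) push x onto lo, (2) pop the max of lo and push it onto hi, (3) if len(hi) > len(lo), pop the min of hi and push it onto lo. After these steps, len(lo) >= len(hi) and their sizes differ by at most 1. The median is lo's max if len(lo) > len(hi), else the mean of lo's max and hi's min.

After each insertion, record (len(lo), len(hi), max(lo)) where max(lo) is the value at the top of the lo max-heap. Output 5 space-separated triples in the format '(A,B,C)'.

Answer: (1,0,35) (1,1,31) (2,1,35) (2,2,31) (3,2,31)

Derivation:
Step 1: insert 35 -> lo=[35] hi=[] -> (len(lo)=1, len(hi)=0, max(lo)=35)
Step 2: insert 31 -> lo=[31] hi=[35] -> (len(lo)=1, len(hi)=1, max(lo)=31)
Step 3: insert 39 -> lo=[31, 35] hi=[39] -> (len(lo)=2, len(hi)=1, max(lo)=35)
Step 4: insert 5 -> lo=[5, 31] hi=[35, 39] -> (len(lo)=2, len(hi)=2, max(lo)=31)
Step 5: insert 21 -> lo=[5, 21, 31] hi=[35, 39] -> (len(lo)=3, len(hi)=2, max(lo)=31)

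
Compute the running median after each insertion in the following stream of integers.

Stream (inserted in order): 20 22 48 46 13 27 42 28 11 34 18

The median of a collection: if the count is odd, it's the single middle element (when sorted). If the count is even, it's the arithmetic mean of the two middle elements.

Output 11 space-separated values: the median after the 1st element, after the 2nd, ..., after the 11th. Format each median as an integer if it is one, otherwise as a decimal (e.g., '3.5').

Answer: 20 21 22 34 22 24.5 27 27.5 27 27.5 27

Derivation:
Step 1: insert 20 -> lo=[20] (size 1, max 20) hi=[] (size 0) -> median=20
Step 2: insert 22 -> lo=[20] (size 1, max 20) hi=[22] (size 1, min 22) -> median=21
Step 3: insert 48 -> lo=[20, 22] (size 2, max 22) hi=[48] (size 1, min 48) -> median=22
Step 4: insert 46 -> lo=[20, 22] (size 2, max 22) hi=[46, 48] (size 2, min 46) -> median=34
Step 5: insert 13 -> lo=[13, 20, 22] (size 3, max 22) hi=[46, 48] (size 2, min 46) -> median=22
Step 6: insert 27 -> lo=[13, 20, 22] (size 3, max 22) hi=[27, 46, 48] (size 3, min 27) -> median=24.5
Step 7: insert 42 -> lo=[13, 20, 22, 27] (size 4, max 27) hi=[42, 46, 48] (size 3, min 42) -> median=27
Step 8: insert 28 -> lo=[13, 20, 22, 27] (size 4, max 27) hi=[28, 42, 46, 48] (size 4, min 28) -> median=27.5
Step 9: insert 11 -> lo=[11, 13, 20, 22, 27] (size 5, max 27) hi=[28, 42, 46, 48] (size 4, min 28) -> median=27
Step 10: insert 34 -> lo=[11, 13, 20, 22, 27] (size 5, max 27) hi=[28, 34, 42, 46, 48] (size 5, min 28) -> median=27.5
Step 11: insert 18 -> lo=[11, 13, 18, 20, 22, 27] (size 6, max 27) hi=[28, 34, 42, 46, 48] (size 5, min 28) -> median=27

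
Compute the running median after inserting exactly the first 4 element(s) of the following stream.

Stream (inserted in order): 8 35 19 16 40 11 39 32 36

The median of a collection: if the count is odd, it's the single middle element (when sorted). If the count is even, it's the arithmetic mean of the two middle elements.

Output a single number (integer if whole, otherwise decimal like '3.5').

Answer: 17.5

Derivation:
Step 1: insert 8 -> lo=[8] (size 1, max 8) hi=[] (size 0) -> median=8
Step 2: insert 35 -> lo=[8] (size 1, max 8) hi=[35] (size 1, min 35) -> median=21.5
Step 3: insert 19 -> lo=[8, 19] (size 2, max 19) hi=[35] (size 1, min 35) -> median=19
Step 4: insert 16 -> lo=[8, 16] (size 2, max 16) hi=[19, 35] (size 2, min 19) -> median=17.5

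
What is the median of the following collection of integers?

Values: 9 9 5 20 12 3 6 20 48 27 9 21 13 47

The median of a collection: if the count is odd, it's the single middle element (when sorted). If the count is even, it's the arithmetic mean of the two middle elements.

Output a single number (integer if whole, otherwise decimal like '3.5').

Step 1: insert 9 -> lo=[9] (size 1, max 9) hi=[] (size 0) -> median=9
Step 2: insert 9 -> lo=[9] (size 1, max 9) hi=[9] (size 1, min 9) -> median=9
Step 3: insert 5 -> lo=[5, 9] (size 2, max 9) hi=[9] (size 1, min 9) -> median=9
Step 4: insert 20 -> lo=[5, 9] (size 2, max 9) hi=[9, 20] (size 2, min 9) -> median=9
Step 5: insert 12 -> lo=[5, 9, 9] (size 3, max 9) hi=[12, 20] (size 2, min 12) -> median=9
Step 6: insert 3 -> lo=[3, 5, 9] (size 3, max 9) hi=[9, 12, 20] (size 3, min 9) -> median=9
Step 7: insert 6 -> lo=[3, 5, 6, 9] (size 4, max 9) hi=[9, 12, 20] (size 3, min 9) -> median=9
Step 8: insert 20 -> lo=[3, 5, 6, 9] (size 4, max 9) hi=[9, 12, 20, 20] (size 4, min 9) -> median=9
Step 9: insert 48 -> lo=[3, 5, 6, 9, 9] (size 5, max 9) hi=[12, 20, 20, 48] (size 4, min 12) -> median=9
Step 10: insert 27 -> lo=[3, 5, 6, 9, 9] (size 5, max 9) hi=[12, 20, 20, 27, 48] (size 5, min 12) -> median=10.5
Step 11: insert 9 -> lo=[3, 5, 6, 9, 9, 9] (size 6, max 9) hi=[12, 20, 20, 27, 48] (size 5, min 12) -> median=9
Step 12: insert 21 -> lo=[3, 5, 6, 9, 9, 9] (size 6, max 9) hi=[12, 20, 20, 21, 27, 48] (size 6, min 12) -> median=10.5
Step 13: insert 13 -> lo=[3, 5, 6, 9, 9, 9, 12] (size 7, max 12) hi=[13, 20, 20, 21, 27, 48] (size 6, min 13) -> median=12
Step 14: insert 47 -> lo=[3, 5, 6, 9, 9, 9, 12] (size 7, max 12) hi=[13, 20, 20, 21, 27, 47, 48] (size 7, min 13) -> median=12.5

Answer: 12.5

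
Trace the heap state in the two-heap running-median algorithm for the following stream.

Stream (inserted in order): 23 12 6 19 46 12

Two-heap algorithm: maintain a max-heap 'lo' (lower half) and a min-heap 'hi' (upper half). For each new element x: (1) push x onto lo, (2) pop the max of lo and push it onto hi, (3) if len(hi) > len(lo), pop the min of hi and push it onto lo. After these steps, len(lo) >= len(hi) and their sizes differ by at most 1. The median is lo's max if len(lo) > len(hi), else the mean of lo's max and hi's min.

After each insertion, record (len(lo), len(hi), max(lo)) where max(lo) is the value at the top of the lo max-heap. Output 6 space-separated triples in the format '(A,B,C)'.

Answer: (1,0,23) (1,1,12) (2,1,12) (2,2,12) (3,2,19) (3,3,12)

Derivation:
Step 1: insert 23 -> lo=[23] hi=[] -> (len(lo)=1, len(hi)=0, max(lo)=23)
Step 2: insert 12 -> lo=[12] hi=[23] -> (len(lo)=1, len(hi)=1, max(lo)=12)
Step 3: insert 6 -> lo=[6, 12] hi=[23] -> (len(lo)=2, len(hi)=1, max(lo)=12)
Step 4: insert 19 -> lo=[6, 12] hi=[19, 23] -> (len(lo)=2, len(hi)=2, max(lo)=12)
Step 5: insert 46 -> lo=[6, 12, 19] hi=[23, 46] -> (len(lo)=3, len(hi)=2, max(lo)=19)
Step 6: insert 12 -> lo=[6, 12, 12] hi=[19, 23, 46] -> (len(lo)=3, len(hi)=3, max(lo)=12)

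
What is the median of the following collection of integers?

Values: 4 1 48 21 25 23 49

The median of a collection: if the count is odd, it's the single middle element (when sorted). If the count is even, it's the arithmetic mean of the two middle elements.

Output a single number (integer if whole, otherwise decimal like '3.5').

Step 1: insert 4 -> lo=[4] (size 1, max 4) hi=[] (size 0) -> median=4
Step 2: insert 1 -> lo=[1] (size 1, max 1) hi=[4] (size 1, min 4) -> median=2.5
Step 3: insert 48 -> lo=[1, 4] (size 2, max 4) hi=[48] (size 1, min 48) -> median=4
Step 4: insert 21 -> lo=[1, 4] (size 2, max 4) hi=[21, 48] (size 2, min 21) -> median=12.5
Step 5: insert 25 -> lo=[1, 4, 21] (size 3, max 21) hi=[25, 48] (size 2, min 25) -> median=21
Step 6: insert 23 -> lo=[1, 4, 21] (size 3, max 21) hi=[23, 25, 48] (size 3, min 23) -> median=22
Step 7: insert 49 -> lo=[1, 4, 21, 23] (size 4, max 23) hi=[25, 48, 49] (size 3, min 25) -> median=23

Answer: 23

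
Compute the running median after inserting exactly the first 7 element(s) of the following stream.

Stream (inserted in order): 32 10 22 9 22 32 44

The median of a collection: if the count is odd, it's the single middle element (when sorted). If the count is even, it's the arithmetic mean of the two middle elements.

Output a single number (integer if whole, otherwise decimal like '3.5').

Step 1: insert 32 -> lo=[32] (size 1, max 32) hi=[] (size 0) -> median=32
Step 2: insert 10 -> lo=[10] (size 1, max 10) hi=[32] (size 1, min 32) -> median=21
Step 3: insert 22 -> lo=[10, 22] (size 2, max 22) hi=[32] (size 1, min 32) -> median=22
Step 4: insert 9 -> lo=[9, 10] (size 2, max 10) hi=[22, 32] (size 2, min 22) -> median=16
Step 5: insert 22 -> lo=[9, 10, 22] (size 3, max 22) hi=[22, 32] (size 2, min 22) -> median=22
Step 6: insert 32 -> lo=[9, 10, 22] (size 3, max 22) hi=[22, 32, 32] (size 3, min 22) -> median=22
Step 7: insert 44 -> lo=[9, 10, 22, 22] (size 4, max 22) hi=[32, 32, 44] (size 3, min 32) -> median=22

Answer: 22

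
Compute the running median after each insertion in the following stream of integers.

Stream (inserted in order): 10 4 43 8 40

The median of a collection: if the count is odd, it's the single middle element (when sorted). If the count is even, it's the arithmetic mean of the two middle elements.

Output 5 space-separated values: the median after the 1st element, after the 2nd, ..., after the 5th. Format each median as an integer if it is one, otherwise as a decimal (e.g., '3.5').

Step 1: insert 10 -> lo=[10] (size 1, max 10) hi=[] (size 0) -> median=10
Step 2: insert 4 -> lo=[4] (size 1, max 4) hi=[10] (size 1, min 10) -> median=7
Step 3: insert 43 -> lo=[4, 10] (size 2, max 10) hi=[43] (size 1, min 43) -> median=10
Step 4: insert 8 -> lo=[4, 8] (size 2, max 8) hi=[10, 43] (size 2, min 10) -> median=9
Step 5: insert 40 -> lo=[4, 8, 10] (size 3, max 10) hi=[40, 43] (size 2, min 40) -> median=10

Answer: 10 7 10 9 10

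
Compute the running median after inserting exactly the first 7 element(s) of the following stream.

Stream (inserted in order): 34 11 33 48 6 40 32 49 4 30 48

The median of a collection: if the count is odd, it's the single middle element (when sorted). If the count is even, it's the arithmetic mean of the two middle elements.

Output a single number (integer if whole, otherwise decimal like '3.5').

Answer: 33

Derivation:
Step 1: insert 34 -> lo=[34] (size 1, max 34) hi=[] (size 0) -> median=34
Step 2: insert 11 -> lo=[11] (size 1, max 11) hi=[34] (size 1, min 34) -> median=22.5
Step 3: insert 33 -> lo=[11, 33] (size 2, max 33) hi=[34] (size 1, min 34) -> median=33
Step 4: insert 48 -> lo=[11, 33] (size 2, max 33) hi=[34, 48] (size 2, min 34) -> median=33.5
Step 5: insert 6 -> lo=[6, 11, 33] (size 3, max 33) hi=[34, 48] (size 2, min 34) -> median=33
Step 6: insert 40 -> lo=[6, 11, 33] (size 3, max 33) hi=[34, 40, 48] (size 3, min 34) -> median=33.5
Step 7: insert 32 -> lo=[6, 11, 32, 33] (size 4, max 33) hi=[34, 40, 48] (size 3, min 34) -> median=33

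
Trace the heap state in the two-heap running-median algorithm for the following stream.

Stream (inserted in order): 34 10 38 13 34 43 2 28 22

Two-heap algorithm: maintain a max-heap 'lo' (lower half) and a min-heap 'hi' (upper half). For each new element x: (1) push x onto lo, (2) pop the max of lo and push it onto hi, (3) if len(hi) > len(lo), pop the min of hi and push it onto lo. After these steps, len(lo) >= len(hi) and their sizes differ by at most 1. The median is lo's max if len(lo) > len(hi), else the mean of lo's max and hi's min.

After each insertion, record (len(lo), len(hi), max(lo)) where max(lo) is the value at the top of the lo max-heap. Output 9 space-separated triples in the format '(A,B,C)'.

Step 1: insert 34 -> lo=[34] hi=[] -> (len(lo)=1, len(hi)=0, max(lo)=34)
Step 2: insert 10 -> lo=[10] hi=[34] -> (len(lo)=1, len(hi)=1, max(lo)=10)
Step 3: insert 38 -> lo=[10, 34] hi=[38] -> (len(lo)=2, len(hi)=1, max(lo)=34)
Step 4: insert 13 -> lo=[10, 13] hi=[34, 38] -> (len(lo)=2, len(hi)=2, max(lo)=13)
Step 5: insert 34 -> lo=[10, 13, 34] hi=[34, 38] -> (len(lo)=3, len(hi)=2, max(lo)=34)
Step 6: insert 43 -> lo=[10, 13, 34] hi=[34, 38, 43] -> (len(lo)=3, len(hi)=3, max(lo)=34)
Step 7: insert 2 -> lo=[2, 10, 13, 34] hi=[34, 38, 43] -> (len(lo)=4, len(hi)=3, max(lo)=34)
Step 8: insert 28 -> lo=[2, 10, 13, 28] hi=[34, 34, 38, 43] -> (len(lo)=4, len(hi)=4, max(lo)=28)
Step 9: insert 22 -> lo=[2, 10, 13, 22, 28] hi=[34, 34, 38, 43] -> (len(lo)=5, len(hi)=4, max(lo)=28)

Answer: (1,0,34) (1,1,10) (2,1,34) (2,2,13) (3,2,34) (3,3,34) (4,3,34) (4,4,28) (5,4,28)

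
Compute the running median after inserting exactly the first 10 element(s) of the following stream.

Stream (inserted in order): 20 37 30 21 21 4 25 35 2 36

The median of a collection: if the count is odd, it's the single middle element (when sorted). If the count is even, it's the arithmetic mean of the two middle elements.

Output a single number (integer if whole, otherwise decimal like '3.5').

Answer: 23

Derivation:
Step 1: insert 20 -> lo=[20] (size 1, max 20) hi=[] (size 0) -> median=20
Step 2: insert 37 -> lo=[20] (size 1, max 20) hi=[37] (size 1, min 37) -> median=28.5
Step 3: insert 30 -> lo=[20, 30] (size 2, max 30) hi=[37] (size 1, min 37) -> median=30
Step 4: insert 21 -> lo=[20, 21] (size 2, max 21) hi=[30, 37] (size 2, min 30) -> median=25.5
Step 5: insert 21 -> lo=[20, 21, 21] (size 3, max 21) hi=[30, 37] (size 2, min 30) -> median=21
Step 6: insert 4 -> lo=[4, 20, 21] (size 3, max 21) hi=[21, 30, 37] (size 3, min 21) -> median=21
Step 7: insert 25 -> lo=[4, 20, 21, 21] (size 4, max 21) hi=[25, 30, 37] (size 3, min 25) -> median=21
Step 8: insert 35 -> lo=[4, 20, 21, 21] (size 4, max 21) hi=[25, 30, 35, 37] (size 4, min 25) -> median=23
Step 9: insert 2 -> lo=[2, 4, 20, 21, 21] (size 5, max 21) hi=[25, 30, 35, 37] (size 4, min 25) -> median=21
Step 10: insert 36 -> lo=[2, 4, 20, 21, 21] (size 5, max 21) hi=[25, 30, 35, 36, 37] (size 5, min 25) -> median=23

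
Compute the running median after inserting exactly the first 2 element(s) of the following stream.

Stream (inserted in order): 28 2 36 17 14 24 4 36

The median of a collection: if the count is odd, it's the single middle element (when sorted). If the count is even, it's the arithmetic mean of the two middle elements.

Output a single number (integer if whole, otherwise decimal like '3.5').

Step 1: insert 28 -> lo=[28] (size 1, max 28) hi=[] (size 0) -> median=28
Step 2: insert 2 -> lo=[2] (size 1, max 2) hi=[28] (size 1, min 28) -> median=15

Answer: 15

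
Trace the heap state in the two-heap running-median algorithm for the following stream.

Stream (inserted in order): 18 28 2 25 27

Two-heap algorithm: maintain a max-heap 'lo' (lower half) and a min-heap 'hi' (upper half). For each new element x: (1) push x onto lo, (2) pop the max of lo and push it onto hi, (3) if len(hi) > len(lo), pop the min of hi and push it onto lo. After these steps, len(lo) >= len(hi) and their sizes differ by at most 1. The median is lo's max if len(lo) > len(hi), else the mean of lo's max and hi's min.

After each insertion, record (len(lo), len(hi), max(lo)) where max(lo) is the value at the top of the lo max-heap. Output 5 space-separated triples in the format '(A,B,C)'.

Step 1: insert 18 -> lo=[18] hi=[] -> (len(lo)=1, len(hi)=0, max(lo)=18)
Step 2: insert 28 -> lo=[18] hi=[28] -> (len(lo)=1, len(hi)=1, max(lo)=18)
Step 3: insert 2 -> lo=[2, 18] hi=[28] -> (len(lo)=2, len(hi)=1, max(lo)=18)
Step 4: insert 25 -> lo=[2, 18] hi=[25, 28] -> (len(lo)=2, len(hi)=2, max(lo)=18)
Step 5: insert 27 -> lo=[2, 18, 25] hi=[27, 28] -> (len(lo)=3, len(hi)=2, max(lo)=25)

Answer: (1,0,18) (1,1,18) (2,1,18) (2,2,18) (3,2,25)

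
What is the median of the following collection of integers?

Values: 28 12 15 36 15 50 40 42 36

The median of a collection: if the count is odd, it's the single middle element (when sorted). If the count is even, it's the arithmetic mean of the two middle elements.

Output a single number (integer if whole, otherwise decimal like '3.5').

Answer: 36

Derivation:
Step 1: insert 28 -> lo=[28] (size 1, max 28) hi=[] (size 0) -> median=28
Step 2: insert 12 -> lo=[12] (size 1, max 12) hi=[28] (size 1, min 28) -> median=20
Step 3: insert 15 -> lo=[12, 15] (size 2, max 15) hi=[28] (size 1, min 28) -> median=15
Step 4: insert 36 -> lo=[12, 15] (size 2, max 15) hi=[28, 36] (size 2, min 28) -> median=21.5
Step 5: insert 15 -> lo=[12, 15, 15] (size 3, max 15) hi=[28, 36] (size 2, min 28) -> median=15
Step 6: insert 50 -> lo=[12, 15, 15] (size 3, max 15) hi=[28, 36, 50] (size 3, min 28) -> median=21.5
Step 7: insert 40 -> lo=[12, 15, 15, 28] (size 4, max 28) hi=[36, 40, 50] (size 3, min 36) -> median=28
Step 8: insert 42 -> lo=[12, 15, 15, 28] (size 4, max 28) hi=[36, 40, 42, 50] (size 4, min 36) -> median=32
Step 9: insert 36 -> lo=[12, 15, 15, 28, 36] (size 5, max 36) hi=[36, 40, 42, 50] (size 4, min 36) -> median=36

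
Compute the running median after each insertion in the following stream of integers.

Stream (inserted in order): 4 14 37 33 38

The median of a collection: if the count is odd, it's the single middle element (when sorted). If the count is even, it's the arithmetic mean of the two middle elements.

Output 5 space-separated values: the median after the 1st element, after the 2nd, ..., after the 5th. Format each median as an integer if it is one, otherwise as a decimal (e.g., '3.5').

Answer: 4 9 14 23.5 33

Derivation:
Step 1: insert 4 -> lo=[4] (size 1, max 4) hi=[] (size 0) -> median=4
Step 2: insert 14 -> lo=[4] (size 1, max 4) hi=[14] (size 1, min 14) -> median=9
Step 3: insert 37 -> lo=[4, 14] (size 2, max 14) hi=[37] (size 1, min 37) -> median=14
Step 4: insert 33 -> lo=[4, 14] (size 2, max 14) hi=[33, 37] (size 2, min 33) -> median=23.5
Step 5: insert 38 -> lo=[4, 14, 33] (size 3, max 33) hi=[37, 38] (size 2, min 37) -> median=33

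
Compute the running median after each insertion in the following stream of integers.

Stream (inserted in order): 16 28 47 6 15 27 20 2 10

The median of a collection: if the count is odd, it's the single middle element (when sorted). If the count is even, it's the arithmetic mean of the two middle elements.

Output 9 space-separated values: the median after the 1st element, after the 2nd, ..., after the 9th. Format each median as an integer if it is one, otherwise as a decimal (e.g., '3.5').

Step 1: insert 16 -> lo=[16] (size 1, max 16) hi=[] (size 0) -> median=16
Step 2: insert 28 -> lo=[16] (size 1, max 16) hi=[28] (size 1, min 28) -> median=22
Step 3: insert 47 -> lo=[16, 28] (size 2, max 28) hi=[47] (size 1, min 47) -> median=28
Step 4: insert 6 -> lo=[6, 16] (size 2, max 16) hi=[28, 47] (size 2, min 28) -> median=22
Step 5: insert 15 -> lo=[6, 15, 16] (size 3, max 16) hi=[28, 47] (size 2, min 28) -> median=16
Step 6: insert 27 -> lo=[6, 15, 16] (size 3, max 16) hi=[27, 28, 47] (size 3, min 27) -> median=21.5
Step 7: insert 20 -> lo=[6, 15, 16, 20] (size 4, max 20) hi=[27, 28, 47] (size 3, min 27) -> median=20
Step 8: insert 2 -> lo=[2, 6, 15, 16] (size 4, max 16) hi=[20, 27, 28, 47] (size 4, min 20) -> median=18
Step 9: insert 10 -> lo=[2, 6, 10, 15, 16] (size 5, max 16) hi=[20, 27, 28, 47] (size 4, min 20) -> median=16

Answer: 16 22 28 22 16 21.5 20 18 16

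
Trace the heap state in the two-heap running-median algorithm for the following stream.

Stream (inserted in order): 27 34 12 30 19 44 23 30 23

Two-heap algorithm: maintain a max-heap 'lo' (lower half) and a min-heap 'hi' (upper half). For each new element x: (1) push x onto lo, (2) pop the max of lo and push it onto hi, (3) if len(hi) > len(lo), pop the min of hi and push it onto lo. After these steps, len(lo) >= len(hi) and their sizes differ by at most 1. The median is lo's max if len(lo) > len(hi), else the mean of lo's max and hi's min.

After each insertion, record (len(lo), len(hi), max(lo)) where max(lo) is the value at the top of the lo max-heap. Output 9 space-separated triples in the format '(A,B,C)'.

Answer: (1,0,27) (1,1,27) (2,1,27) (2,2,27) (3,2,27) (3,3,27) (4,3,27) (4,4,27) (5,4,27)

Derivation:
Step 1: insert 27 -> lo=[27] hi=[] -> (len(lo)=1, len(hi)=0, max(lo)=27)
Step 2: insert 34 -> lo=[27] hi=[34] -> (len(lo)=1, len(hi)=1, max(lo)=27)
Step 3: insert 12 -> lo=[12, 27] hi=[34] -> (len(lo)=2, len(hi)=1, max(lo)=27)
Step 4: insert 30 -> lo=[12, 27] hi=[30, 34] -> (len(lo)=2, len(hi)=2, max(lo)=27)
Step 5: insert 19 -> lo=[12, 19, 27] hi=[30, 34] -> (len(lo)=3, len(hi)=2, max(lo)=27)
Step 6: insert 44 -> lo=[12, 19, 27] hi=[30, 34, 44] -> (len(lo)=3, len(hi)=3, max(lo)=27)
Step 7: insert 23 -> lo=[12, 19, 23, 27] hi=[30, 34, 44] -> (len(lo)=4, len(hi)=3, max(lo)=27)
Step 8: insert 30 -> lo=[12, 19, 23, 27] hi=[30, 30, 34, 44] -> (len(lo)=4, len(hi)=4, max(lo)=27)
Step 9: insert 23 -> lo=[12, 19, 23, 23, 27] hi=[30, 30, 34, 44] -> (len(lo)=5, len(hi)=4, max(lo)=27)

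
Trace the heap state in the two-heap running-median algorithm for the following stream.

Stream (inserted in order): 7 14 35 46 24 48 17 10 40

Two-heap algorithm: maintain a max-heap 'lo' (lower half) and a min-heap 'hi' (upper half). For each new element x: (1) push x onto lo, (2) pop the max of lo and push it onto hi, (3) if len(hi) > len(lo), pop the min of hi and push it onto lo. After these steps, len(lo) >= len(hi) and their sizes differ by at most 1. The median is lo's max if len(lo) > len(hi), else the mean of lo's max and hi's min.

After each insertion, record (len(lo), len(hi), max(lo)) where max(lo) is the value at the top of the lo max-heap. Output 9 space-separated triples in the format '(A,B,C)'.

Answer: (1,0,7) (1,1,7) (2,1,14) (2,2,14) (3,2,24) (3,3,24) (4,3,24) (4,4,17) (5,4,24)

Derivation:
Step 1: insert 7 -> lo=[7] hi=[] -> (len(lo)=1, len(hi)=0, max(lo)=7)
Step 2: insert 14 -> lo=[7] hi=[14] -> (len(lo)=1, len(hi)=1, max(lo)=7)
Step 3: insert 35 -> lo=[7, 14] hi=[35] -> (len(lo)=2, len(hi)=1, max(lo)=14)
Step 4: insert 46 -> lo=[7, 14] hi=[35, 46] -> (len(lo)=2, len(hi)=2, max(lo)=14)
Step 5: insert 24 -> lo=[7, 14, 24] hi=[35, 46] -> (len(lo)=3, len(hi)=2, max(lo)=24)
Step 6: insert 48 -> lo=[7, 14, 24] hi=[35, 46, 48] -> (len(lo)=3, len(hi)=3, max(lo)=24)
Step 7: insert 17 -> lo=[7, 14, 17, 24] hi=[35, 46, 48] -> (len(lo)=4, len(hi)=3, max(lo)=24)
Step 8: insert 10 -> lo=[7, 10, 14, 17] hi=[24, 35, 46, 48] -> (len(lo)=4, len(hi)=4, max(lo)=17)
Step 9: insert 40 -> lo=[7, 10, 14, 17, 24] hi=[35, 40, 46, 48] -> (len(lo)=5, len(hi)=4, max(lo)=24)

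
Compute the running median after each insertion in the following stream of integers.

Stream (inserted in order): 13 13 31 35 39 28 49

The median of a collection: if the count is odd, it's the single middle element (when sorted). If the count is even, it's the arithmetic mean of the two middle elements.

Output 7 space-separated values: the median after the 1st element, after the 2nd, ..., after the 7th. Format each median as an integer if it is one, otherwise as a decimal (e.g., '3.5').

Answer: 13 13 13 22 31 29.5 31

Derivation:
Step 1: insert 13 -> lo=[13] (size 1, max 13) hi=[] (size 0) -> median=13
Step 2: insert 13 -> lo=[13] (size 1, max 13) hi=[13] (size 1, min 13) -> median=13
Step 3: insert 31 -> lo=[13, 13] (size 2, max 13) hi=[31] (size 1, min 31) -> median=13
Step 4: insert 35 -> lo=[13, 13] (size 2, max 13) hi=[31, 35] (size 2, min 31) -> median=22
Step 5: insert 39 -> lo=[13, 13, 31] (size 3, max 31) hi=[35, 39] (size 2, min 35) -> median=31
Step 6: insert 28 -> lo=[13, 13, 28] (size 3, max 28) hi=[31, 35, 39] (size 3, min 31) -> median=29.5
Step 7: insert 49 -> lo=[13, 13, 28, 31] (size 4, max 31) hi=[35, 39, 49] (size 3, min 35) -> median=31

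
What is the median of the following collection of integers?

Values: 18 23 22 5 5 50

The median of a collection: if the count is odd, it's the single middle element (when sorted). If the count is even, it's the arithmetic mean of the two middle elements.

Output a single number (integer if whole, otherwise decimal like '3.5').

Step 1: insert 18 -> lo=[18] (size 1, max 18) hi=[] (size 0) -> median=18
Step 2: insert 23 -> lo=[18] (size 1, max 18) hi=[23] (size 1, min 23) -> median=20.5
Step 3: insert 22 -> lo=[18, 22] (size 2, max 22) hi=[23] (size 1, min 23) -> median=22
Step 4: insert 5 -> lo=[5, 18] (size 2, max 18) hi=[22, 23] (size 2, min 22) -> median=20
Step 5: insert 5 -> lo=[5, 5, 18] (size 3, max 18) hi=[22, 23] (size 2, min 22) -> median=18
Step 6: insert 50 -> lo=[5, 5, 18] (size 3, max 18) hi=[22, 23, 50] (size 3, min 22) -> median=20

Answer: 20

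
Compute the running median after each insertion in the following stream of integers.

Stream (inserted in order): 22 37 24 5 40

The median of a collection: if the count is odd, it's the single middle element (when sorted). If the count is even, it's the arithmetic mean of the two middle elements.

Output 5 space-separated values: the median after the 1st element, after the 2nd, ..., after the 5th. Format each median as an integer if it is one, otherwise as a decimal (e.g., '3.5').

Answer: 22 29.5 24 23 24

Derivation:
Step 1: insert 22 -> lo=[22] (size 1, max 22) hi=[] (size 0) -> median=22
Step 2: insert 37 -> lo=[22] (size 1, max 22) hi=[37] (size 1, min 37) -> median=29.5
Step 3: insert 24 -> lo=[22, 24] (size 2, max 24) hi=[37] (size 1, min 37) -> median=24
Step 4: insert 5 -> lo=[5, 22] (size 2, max 22) hi=[24, 37] (size 2, min 24) -> median=23
Step 5: insert 40 -> lo=[5, 22, 24] (size 3, max 24) hi=[37, 40] (size 2, min 37) -> median=24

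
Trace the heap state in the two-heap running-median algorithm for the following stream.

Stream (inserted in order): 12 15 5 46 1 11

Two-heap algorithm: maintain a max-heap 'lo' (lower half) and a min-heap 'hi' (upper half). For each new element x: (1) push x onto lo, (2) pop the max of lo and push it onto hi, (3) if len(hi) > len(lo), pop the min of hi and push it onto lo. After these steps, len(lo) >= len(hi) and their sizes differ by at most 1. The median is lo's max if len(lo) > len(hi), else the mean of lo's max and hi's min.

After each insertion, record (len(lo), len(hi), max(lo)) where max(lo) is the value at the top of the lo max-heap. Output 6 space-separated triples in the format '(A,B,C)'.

Step 1: insert 12 -> lo=[12] hi=[] -> (len(lo)=1, len(hi)=0, max(lo)=12)
Step 2: insert 15 -> lo=[12] hi=[15] -> (len(lo)=1, len(hi)=1, max(lo)=12)
Step 3: insert 5 -> lo=[5, 12] hi=[15] -> (len(lo)=2, len(hi)=1, max(lo)=12)
Step 4: insert 46 -> lo=[5, 12] hi=[15, 46] -> (len(lo)=2, len(hi)=2, max(lo)=12)
Step 5: insert 1 -> lo=[1, 5, 12] hi=[15, 46] -> (len(lo)=3, len(hi)=2, max(lo)=12)
Step 6: insert 11 -> lo=[1, 5, 11] hi=[12, 15, 46] -> (len(lo)=3, len(hi)=3, max(lo)=11)

Answer: (1,0,12) (1,1,12) (2,1,12) (2,2,12) (3,2,12) (3,3,11)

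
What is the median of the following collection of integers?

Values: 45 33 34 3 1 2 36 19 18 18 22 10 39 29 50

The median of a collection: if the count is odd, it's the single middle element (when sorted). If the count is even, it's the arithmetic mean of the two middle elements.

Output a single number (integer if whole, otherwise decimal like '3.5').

Step 1: insert 45 -> lo=[45] (size 1, max 45) hi=[] (size 0) -> median=45
Step 2: insert 33 -> lo=[33] (size 1, max 33) hi=[45] (size 1, min 45) -> median=39
Step 3: insert 34 -> lo=[33, 34] (size 2, max 34) hi=[45] (size 1, min 45) -> median=34
Step 4: insert 3 -> lo=[3, 33] (size 2, max 33) hi=[34, 45] (size 2, min 34) -> median=33.5
Step 5: insert 1 -> lo=[1, 3, 33] (size 3, max 33) hi=[34, 45] (size 2, min 34) -> median=33
Step 6: insert 2 -> lo=[1, 2, 3] (size 3, max 3) hi=[33, 34, 45] (size 3, min 33) -> median=18
Step 7: insert 36 -> lo=[1, 2, 3, 33] (size 4, max 33) hi=[34, 36, 45] (size 3, min 34) -> median=33
Step 8: insert 19 -> lo=[1, 2, 3, 19] (size 4, max 19) hi=[33, 34, 36, 45] (size 4, min 33) -> median=26
Step 9: insert 18 -> lo=[1, 2, 3, 18, 19] (size 5, max 19) hi=[33, 34, 36, 45] (size 4, min 33) -> median=19
Step 10: insert 18 -> lo=[1, 2, 3, 18, 18] (size 5, max 18) hi=[19, 33, 34, 36, 45] (size 5, min 19) -> median=18.5
Step 11: insert 22 -> lo=[1, 2, 3, 18, 18, 19] (size 6, max 19) hi=[22, 33, 34, 36, 45] (size 5, min 22) -> median=19
Step 12: insert 10 -> lo=[1, 2, 3, 10, 18, 18] (size 6, max 18) hi=[19, 22, 33, 34, 36, 45] (size 6, min 19) -> median=18.5
Step 13: insert 39 -> lo=[1, 2, 3, 10, 18, 18, 19] (size 7, max 19) hi=[22, 33, 34, 36, 39, 45] (size 6, min 22) -> median=19
Step 14: insert 29 -> lo=[1, 2, 3, 10, 18, 18, 19] (size 7, max 19) hi=[22, 29, 33, 34, 36, 39, 45] (size 7, min 22) -> median=20.5
Step 15: insert 50 -> lo=[1, 2, 3, 10, 18, 18, 19, 22] (size 8, max 22) hi=[29, 33, 34, 36, 39, 45, 50] (size 7, min 29) -> median=22

Answer: 22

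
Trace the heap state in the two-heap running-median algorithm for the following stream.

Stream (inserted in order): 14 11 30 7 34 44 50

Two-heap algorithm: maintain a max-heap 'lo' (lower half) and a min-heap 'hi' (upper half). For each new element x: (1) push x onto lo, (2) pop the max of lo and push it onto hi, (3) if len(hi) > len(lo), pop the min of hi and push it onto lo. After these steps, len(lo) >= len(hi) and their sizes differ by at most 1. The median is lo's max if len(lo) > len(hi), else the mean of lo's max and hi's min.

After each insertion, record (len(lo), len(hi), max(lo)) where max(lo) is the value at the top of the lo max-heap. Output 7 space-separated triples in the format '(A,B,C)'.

Answer: (1,0,14) (1,1,11) (2,1,14) (2,2,11) (3,2,14) (3,3,14) (4,3,30)

Derivation:
Step 1: insert 14 -> lo=[14] hi=[] -> (len(lo)=1, len(hi)=0, max(lo)=14)
Step 2: insert 11 -> lo=[11] hi=[14] -> (len(lo)=1, len(hi)=1, max(lo)=11)
Step 3: insert 30 -> lo=[11, 14] hi=[30] -> (len(lo)=2, len(hi)=1, max(lo)=14)
Step 4: insert 7 -> lo=[7, 11] hi=[14, 30] -> (len(lo)=2, len(hi)=2, max(lo)=11)
Step 5: insert 34 -> lo=[7, 11, 14] hi=[30, 34] -> (len(lo)=3, len(hi)=2, max(lo)=14)
Step 6: insert 44 -> lo=[7, 11, 14] hi=[30, 34, 44] -> (len(lo)=3, len(hi)=3, max(lo)=14)
Step 7: insert 50 -> lo=[7, 11, 14, 30] hi=[34, 44, 50] -> (len(lo)=4, len(hi)=3, max(lo)=30)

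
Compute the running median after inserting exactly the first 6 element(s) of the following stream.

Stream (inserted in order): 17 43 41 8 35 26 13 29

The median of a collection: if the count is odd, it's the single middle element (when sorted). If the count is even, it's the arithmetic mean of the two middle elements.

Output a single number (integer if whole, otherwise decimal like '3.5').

Step 1: insert 17 -> lo=[17] (size 1, max 17) hi=[] (size 0) -> median=17
Step 2: insert 43 -> lo=[17] (size 1, max 17) hi=[43] (size 1, min 43) -> median=30
Step 3: insert 41 -> lo=[17, 41] (size 2, max 41) hi=[43] (size 1, min 43) -> median=41
Step 4: insert 8 -> lo=[8, 17] (size 2, max 17) hi=[41, 43] (size 2, min 41) -> median=29
Step 5: insert 35 -> lo=[8, 17, 35] (size 3, max 35) hi=[41, 43] (size 2, min 41) -> median=35
Step 6: insert 26 -> lo=[8, 17, 26] (size 3, max 26) hi=[35, 41, 43] (size 3, min 35) -> median=30.5

Answer: 30.5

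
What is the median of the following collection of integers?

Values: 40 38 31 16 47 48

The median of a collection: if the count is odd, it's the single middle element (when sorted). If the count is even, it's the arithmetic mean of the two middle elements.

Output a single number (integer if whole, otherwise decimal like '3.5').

Step 1: insert 40 -> lo=[40] (size 1, max 40) hi=[] (size 0) -> median=40
Step 2: insert 38 -> lo=[38] (size 1, max 38) hi=[40] (size 1, min 40) -> median=39
Step 3: insert 31 -> lo=[31, 38] (size 2, max 38) hi=[40] (size 1, min 40) -> median=38
Step 4: insert 16 -> lo=[16, 31] (size 2, max 31) hi=[38, 40] (size 2, min 38) -> median=34.5
Step 5: insert 47 -> lo=[16, 31, 38] (size 3, max 38) hi=[40, 47] (size 2, min 40) -> median=38
Step 6: insert 48 -> lo=[16, 31, 38] (size 3, max 38) hi=[40, 47, 48] (size 3, min 40) -> median=39

Answer: 39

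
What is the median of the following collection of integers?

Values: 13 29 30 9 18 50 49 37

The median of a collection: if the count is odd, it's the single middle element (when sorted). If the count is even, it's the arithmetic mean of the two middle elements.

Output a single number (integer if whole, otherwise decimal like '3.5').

Answer: 29.5

Derivation:
Step 1: insert 13 -> lo=[13] (size 1, max 13) hi=[] (size 0) -> median=13
Step 2: insert 29 -> lo=[13] (size 1, max 13) hi=[29] (size 1, min 29) -> median=21
Step 3: insert 30 -> lo=[13, 29] (size 2, max 29) hi=[30] (size 1, min 30) -> median=29
Step 4: insert 9 -> lo=[9, 13] (size 2, max 13) hi=[29, 30] (size 2, min 29) -> median=21
Step 5: insert 18 -> lo=[9, 13, 18] (size 3, max 18) hi=[29, 30] (size 2, min 29) -> median=18
Step 6: insert 50 -> lo=[9, 13, 18] (size 3, max 18) hi=[29, 30, 50] (size 3, min 29) -> median=23.5
Step 7: insert 49 -> lo=[9, 13, 18, 29] (size 4, max 29) hi=[30, 49, 50] (size 3, min 30) -> median=29
Step 8: insert 37 -> lo=[9, 13, 18, 29] (size 4, max 29) hi=[30, 37, 49, 50] (size 4, min 30) -> median=29.5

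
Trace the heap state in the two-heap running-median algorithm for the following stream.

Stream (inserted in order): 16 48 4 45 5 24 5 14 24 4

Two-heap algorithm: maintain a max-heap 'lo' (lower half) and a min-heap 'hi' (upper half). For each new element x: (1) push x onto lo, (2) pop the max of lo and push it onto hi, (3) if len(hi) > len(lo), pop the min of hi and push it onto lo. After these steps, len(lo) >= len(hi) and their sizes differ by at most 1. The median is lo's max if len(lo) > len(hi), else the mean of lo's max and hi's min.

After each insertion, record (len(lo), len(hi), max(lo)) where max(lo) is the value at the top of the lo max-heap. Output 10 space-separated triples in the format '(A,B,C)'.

Step 1: insert 16 -> lo=[16] hi=[] -> (len(lo)=1, len(hi)=0, max(lo)=16)
Step 2: insert 48 -> lo=[16] hi=[48] -> (len(lo)=1, len(hi)=1, max(lo)=16)
Step 3: insert 4 -> lo=[4, 16] hi=[48] -> (len(lo)=2, len(hi)=1, max(lo)=16)
Step 4: insert 45 -> lo=[4, 16] hi=[45, 48] -> (len(lo)=2, len(hi)=2, max(lo)=16)
Step 5: insert 5 -> lo=[4, 5, 16] hi=[45, 48] -> (len(lo)=3, len(hi)=2, max(lo)=16)
Step 6: insert 24 -> lo=[4, 5, 16] hi=[24, 45, 48] -> (len(lo)=3, len(hi)=3, max(lo)=16)
Step 7: insert 5 -> lo=[4, 5, 5, 16] hi=[24, 45, 48] -> (len(lo)=4, len(hi)=3, max(lo)=16)
Step 8: insert 14 -> lo=[4, 5, 5, 14] hi=[16, 24, 45, 48] -> (len(lo)=4, len(hi)=4, max(lo)=14)
Step 9: insert 24 -> lo=[4, 5, 5, 14, 16] hi=[24, 24, 45, 48] -> (len(lo)=5, len(hi)=4, max(lo)=16)
Step 10: insert 4 -> lo=[4, 4, 5, 5, 14] hi=[16, 24, 24, 45, 48] -> (len(lo)=5, len(hi)=5, max(lo)=14)

Answer: (1,0,16) (1,1,16) (2,1,16) (2,2,16) (3,2,16) (3,3,16) (4,3,16) (4,4,14) (5,4,16) (5,5,14)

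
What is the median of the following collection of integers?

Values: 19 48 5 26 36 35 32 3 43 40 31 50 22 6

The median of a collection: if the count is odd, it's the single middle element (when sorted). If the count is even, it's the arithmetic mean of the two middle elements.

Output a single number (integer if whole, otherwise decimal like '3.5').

Step 1: insert 19 -> lo=[19] (size 1, max 19) hi=[] (size 0) -> median=19
Step 2: insert 48 -> lo=[19] (size 1, max 19) hi=[48] (size 1, min 48) -> median=33.5
Step 3: insert 5 -> lo=[5, 19] (size 2, max 19) hi=[48] (size 1, min 48) -> median=19
Step 4: insert 26 -> lo=[5, 19] (size 2, max 19) hi=[26, 48] (size 2, min 26) -> median=22.5
Step 5: insert 36 -> lo=[5, 19, 26] (size 3, max 26) hi=[36, 48] (size 2, min 36) -> median=26
Step 6: insert 35 -> lo=[5, 19, 26] (size 3, max 26) hi=[35, 36, 48] (size 3, min 35) -> median=30.5
Step 7: insert 32 -> lo=[5, 19, 26, 32] (size 4, max 32) hi=[35, 36, 48] (size 3, min 35) -> median=32
Step 8: insert 3 -> lo=[3, 5, 19, 26] (size 4, max 26) hi=[32, 35, 36, 48] (size 4, min 32) -> median=29
Step 9: insert 43 -> lo=[3, 5, 19, 26, 32] (size 5, max 32) hi=[35, 36, 43, 48] (size 4, min 35) -> median=32
Step 10: insert 40 -> lo=[3, 5, 19, 26, 32] (size 5, max 32) hi=[35, 36, 40, 43, 48] (size 5, min 35) -> median=33.5
Step 11: insert 31 -> lo=[3, 5, 19, 26, 31, 32] (size 6, max 32) hi=[35, 36, 40, 43, 48] (size 5, min 35) -> median=32
Step 12: insert 50 -> lo=[3, 5, 19, 26, 31, 32] (size 6, max 32) hi=[35, 36, 40, 43, 48, 50] (size 6, min 35) -> median=33.5
Step 13: insert 22 -> lo=[3, 5, 19, 22, 26, 31, 32] (size 7, max 32) hi=[35, 36, 40, 43, 48, 50] (size 6, min 35) -> median=32
Step 14: insert 6 -> lo=[3, 5, 6, 19, 22, 26, 31] (size 7, max 31) hi=[32, 35, 36, 40, 43, 48, 50] (size 7, min 32) -> median=31.5

Answer: 31.5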